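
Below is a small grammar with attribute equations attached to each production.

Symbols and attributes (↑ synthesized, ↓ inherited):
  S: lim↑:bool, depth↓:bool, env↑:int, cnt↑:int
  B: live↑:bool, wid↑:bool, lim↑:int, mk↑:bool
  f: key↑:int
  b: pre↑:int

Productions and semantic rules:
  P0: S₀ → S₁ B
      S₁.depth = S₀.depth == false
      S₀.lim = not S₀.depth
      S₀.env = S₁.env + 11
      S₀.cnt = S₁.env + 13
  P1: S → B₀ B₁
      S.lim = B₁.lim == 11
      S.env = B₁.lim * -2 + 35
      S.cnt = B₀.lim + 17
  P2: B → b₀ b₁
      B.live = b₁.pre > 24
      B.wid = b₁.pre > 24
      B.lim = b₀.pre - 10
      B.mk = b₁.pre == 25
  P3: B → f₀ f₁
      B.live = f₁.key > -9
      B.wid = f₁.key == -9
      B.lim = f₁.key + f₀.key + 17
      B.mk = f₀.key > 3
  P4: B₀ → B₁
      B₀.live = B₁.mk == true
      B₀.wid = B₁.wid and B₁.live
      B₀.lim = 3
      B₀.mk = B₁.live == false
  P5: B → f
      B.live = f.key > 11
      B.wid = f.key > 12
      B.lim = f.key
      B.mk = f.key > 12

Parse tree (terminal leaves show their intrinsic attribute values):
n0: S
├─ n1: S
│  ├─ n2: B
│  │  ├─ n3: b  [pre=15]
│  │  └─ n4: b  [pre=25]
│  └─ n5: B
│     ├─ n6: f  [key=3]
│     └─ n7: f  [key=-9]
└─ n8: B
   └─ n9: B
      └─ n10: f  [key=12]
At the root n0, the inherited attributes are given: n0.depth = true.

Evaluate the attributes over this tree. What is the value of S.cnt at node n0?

1. n0.depth = true  [given at root]
2. n1.depth = false  [S₀.depth == false]
3. n3.pre = 15  [terminal]
4. n4.pre = 25  [terminal]
5. n2.live = true  [b₁.pre > 24]
6. n2.wid = true  [b₁.pre > 24]
7. n2.lim = 5  [b₀.pre - 10]
8. n2.mk = true  [b₁.pre == 25]
9. n6.key = 3  [terminal]
10. n7.key = -9  [terminal]
11. n5.live = false  [f₁.key > -9]
12. n5.wid = true  [f₁.key == -9]
13. n5.lim = 11  [f₁.key + f₀.key + 17]
14. n5.mk = false  [f₀.key > 3]
15. n1.lim = true  [B₁.lim == 11]
16. n1.env = 13  [B₁.lim * -2 + 35]
17. n1.cnt = 22  [B₀.lim + 17]
18. n10.key = 12  [terminal]
19. n9.live = true  [f.key > 11]
20. n9.wid = false  [f.key > 12]
21. n9.lim = 12  [f.key]
22. n9.mk = false  [f.key > 12]
23. n8.live = false  [B₁.mk == true]
24. n8.wid = false  [B₁.wid and B₁.live]
25. n8.lim = 3  [3]
26. n8.mk = false  [B₁.live == false]
27. n0.lim = false  [not S₀.depth]
28. n0.env = 24  [S₁.env + 11]
29. n0.cnt = 26  [S₁.env + 13]

26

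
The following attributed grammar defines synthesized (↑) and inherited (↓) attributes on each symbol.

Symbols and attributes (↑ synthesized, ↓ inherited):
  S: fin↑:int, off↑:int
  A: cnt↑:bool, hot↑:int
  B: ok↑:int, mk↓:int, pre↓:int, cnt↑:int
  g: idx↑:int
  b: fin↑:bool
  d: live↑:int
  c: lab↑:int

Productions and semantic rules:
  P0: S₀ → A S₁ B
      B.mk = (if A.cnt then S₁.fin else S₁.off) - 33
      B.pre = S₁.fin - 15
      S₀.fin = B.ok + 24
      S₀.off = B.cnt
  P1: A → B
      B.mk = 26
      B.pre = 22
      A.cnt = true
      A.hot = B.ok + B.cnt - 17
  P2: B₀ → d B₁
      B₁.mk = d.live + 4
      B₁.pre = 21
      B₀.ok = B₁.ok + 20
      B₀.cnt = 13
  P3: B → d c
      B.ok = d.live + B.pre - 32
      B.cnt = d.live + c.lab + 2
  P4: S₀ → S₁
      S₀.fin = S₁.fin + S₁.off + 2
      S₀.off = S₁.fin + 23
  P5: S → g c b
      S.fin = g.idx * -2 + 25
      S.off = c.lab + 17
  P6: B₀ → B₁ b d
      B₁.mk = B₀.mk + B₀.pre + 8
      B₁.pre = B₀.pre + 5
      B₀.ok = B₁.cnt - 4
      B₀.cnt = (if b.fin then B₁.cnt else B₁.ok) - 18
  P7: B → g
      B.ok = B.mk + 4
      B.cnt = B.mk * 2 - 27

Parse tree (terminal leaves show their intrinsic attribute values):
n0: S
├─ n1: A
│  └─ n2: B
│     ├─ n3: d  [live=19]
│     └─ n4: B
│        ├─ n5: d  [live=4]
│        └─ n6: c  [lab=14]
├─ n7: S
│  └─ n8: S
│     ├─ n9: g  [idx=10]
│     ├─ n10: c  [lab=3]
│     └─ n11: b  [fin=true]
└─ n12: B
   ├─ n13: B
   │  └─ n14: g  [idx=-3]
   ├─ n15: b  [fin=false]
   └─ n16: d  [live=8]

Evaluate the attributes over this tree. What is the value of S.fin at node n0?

21

1. n2.mk = 26  [26]
2. n2.pre = 22  [22]
3. n3.live = 19  [terminal]
4. n4.mk = 23  [d.live + 4]
5. n4.pre = 21  [21]
6. n5.live = 4  [terminal]
7. n6.lab = 14  [terminal]
8. n4.ok = -7  [d.live + B.pre - 32]
9. n4.cnt = 20  [d.live + c.lab + 2]
10. n2.ok = 13  [B₁.ok + 20]
11. n2.cnt = 13  [13]
12. n1.cnt = true  [true]
13. n1.hot = 9  [B.ok + B.cnt - 17]
14. n9.idx = 10  [terminal]
15. n10.lab = 3  [terminal]
16. n11.fin = true  [terminal]
17. n8.fin = 5  [g.idx * -2 + 25]
18. n8.off = 20  [c.lab + 17]
19. n7.fin = 27  [S₁.fin + S₁.off + 2]
20. n7.off = 28  [S₁.fin + 23]
21. n12.mk = -6  [(if A.cnt then S₁.fin else S₁.off) - 33]
22. n12.pre = 12  [S₁.fin - 15]
23. n13.mk = 14  [B₀.mk + B₀.pre + 8]
24. n13.pre = 17  [B₀.pre + 5]
25. n14.idx = -3  [terminal]
26. n13.ok = 18  [B.mk + 4]
27. n13.cnt = 1  [B.mk * 2 - 27]
28. n15.fin = false  [terminal]
29. n16.live = 8  [terminal]
30. n12.ok = -3  [B₁.cnt - 4]
31. n12.cnt = 0  [(if b.fin then B₁.cnt else B₁.ok) - 18]
32. n0.fin = 21  [B.ok + 24]
33. n0.off = 0  [B.cnt]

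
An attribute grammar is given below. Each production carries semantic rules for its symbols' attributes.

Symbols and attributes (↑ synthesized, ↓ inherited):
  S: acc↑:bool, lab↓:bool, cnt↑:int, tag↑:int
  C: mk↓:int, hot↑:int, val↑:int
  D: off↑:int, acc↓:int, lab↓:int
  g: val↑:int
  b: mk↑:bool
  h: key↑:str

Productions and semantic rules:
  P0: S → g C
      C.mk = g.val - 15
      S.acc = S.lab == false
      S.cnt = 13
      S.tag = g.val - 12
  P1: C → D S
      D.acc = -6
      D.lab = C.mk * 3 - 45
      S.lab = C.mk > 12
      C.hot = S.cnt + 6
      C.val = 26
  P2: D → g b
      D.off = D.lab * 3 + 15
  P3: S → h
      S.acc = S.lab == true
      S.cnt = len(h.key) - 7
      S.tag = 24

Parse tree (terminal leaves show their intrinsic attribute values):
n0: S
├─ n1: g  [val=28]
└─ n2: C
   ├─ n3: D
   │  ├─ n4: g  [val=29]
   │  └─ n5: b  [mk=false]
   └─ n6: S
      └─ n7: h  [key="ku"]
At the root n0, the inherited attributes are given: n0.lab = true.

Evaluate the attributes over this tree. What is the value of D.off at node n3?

-3

1. n0.lab = true  [given at root]
2. n1.val = 28  [terminal]
3. n2.mk = 13  [g.val - 15]
4. n3.acc = -6  [-6]
5. n3.lab = -6  [C.mk * 3 - 45]
6. n4.val = 29  [terminal]
7. n5.mk = false  [terminal]
8. n3.off = -3  [D.lab * 3 + 15]
9. n6.lab = true  [C.mk > 12]
10. n7.key = "ku"  [terminal]
11. n6.acc = true  [S.lab == true]
12. n6.cnt = -5  [len(h.key) - 7]
13. n6.tag = 24  [24]
14. n2.hot = 1  [S.cnt + 6]
15. n2.val = 26  [26]
16. n0.acc = false  [S.lab == false]
17. n0.cnt = 13  [13]
18. n0.tag = 16  [g.val - 12]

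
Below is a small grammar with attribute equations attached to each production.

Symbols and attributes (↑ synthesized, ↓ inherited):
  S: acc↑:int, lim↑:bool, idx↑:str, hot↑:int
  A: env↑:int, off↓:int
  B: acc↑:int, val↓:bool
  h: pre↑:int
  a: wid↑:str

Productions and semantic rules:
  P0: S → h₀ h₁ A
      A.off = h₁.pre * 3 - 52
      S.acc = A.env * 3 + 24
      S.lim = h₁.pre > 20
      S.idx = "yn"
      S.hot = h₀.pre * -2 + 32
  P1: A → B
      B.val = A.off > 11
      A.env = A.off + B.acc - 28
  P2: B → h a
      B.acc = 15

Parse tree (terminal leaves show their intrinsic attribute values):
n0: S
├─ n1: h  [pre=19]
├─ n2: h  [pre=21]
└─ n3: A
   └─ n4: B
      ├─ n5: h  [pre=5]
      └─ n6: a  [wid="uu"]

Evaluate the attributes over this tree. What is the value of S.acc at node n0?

18

1. n1.pre = 19  [terminal]
2. n2.pre = 21  [terminal]
3. n3.off = 11  [h₁.pre * 3 - 52]
4. n4.val = false  [A.off > 11]
5. n5.pre = 5  [terminal]
6. n6.wid = "uu"  [terminal]
7. n4.acc = 15  [15]
8. n3.env = -2  [A.off + B.acc - 28]
9. n0.acc = 18  [A.env * 3 + 24]
10. n0.lim = true  [h₁.pre > 20]
11. n0.idx = "yn"  ["yn"]
12. n0.hot = -6  [h₀.pre * -2 + 32]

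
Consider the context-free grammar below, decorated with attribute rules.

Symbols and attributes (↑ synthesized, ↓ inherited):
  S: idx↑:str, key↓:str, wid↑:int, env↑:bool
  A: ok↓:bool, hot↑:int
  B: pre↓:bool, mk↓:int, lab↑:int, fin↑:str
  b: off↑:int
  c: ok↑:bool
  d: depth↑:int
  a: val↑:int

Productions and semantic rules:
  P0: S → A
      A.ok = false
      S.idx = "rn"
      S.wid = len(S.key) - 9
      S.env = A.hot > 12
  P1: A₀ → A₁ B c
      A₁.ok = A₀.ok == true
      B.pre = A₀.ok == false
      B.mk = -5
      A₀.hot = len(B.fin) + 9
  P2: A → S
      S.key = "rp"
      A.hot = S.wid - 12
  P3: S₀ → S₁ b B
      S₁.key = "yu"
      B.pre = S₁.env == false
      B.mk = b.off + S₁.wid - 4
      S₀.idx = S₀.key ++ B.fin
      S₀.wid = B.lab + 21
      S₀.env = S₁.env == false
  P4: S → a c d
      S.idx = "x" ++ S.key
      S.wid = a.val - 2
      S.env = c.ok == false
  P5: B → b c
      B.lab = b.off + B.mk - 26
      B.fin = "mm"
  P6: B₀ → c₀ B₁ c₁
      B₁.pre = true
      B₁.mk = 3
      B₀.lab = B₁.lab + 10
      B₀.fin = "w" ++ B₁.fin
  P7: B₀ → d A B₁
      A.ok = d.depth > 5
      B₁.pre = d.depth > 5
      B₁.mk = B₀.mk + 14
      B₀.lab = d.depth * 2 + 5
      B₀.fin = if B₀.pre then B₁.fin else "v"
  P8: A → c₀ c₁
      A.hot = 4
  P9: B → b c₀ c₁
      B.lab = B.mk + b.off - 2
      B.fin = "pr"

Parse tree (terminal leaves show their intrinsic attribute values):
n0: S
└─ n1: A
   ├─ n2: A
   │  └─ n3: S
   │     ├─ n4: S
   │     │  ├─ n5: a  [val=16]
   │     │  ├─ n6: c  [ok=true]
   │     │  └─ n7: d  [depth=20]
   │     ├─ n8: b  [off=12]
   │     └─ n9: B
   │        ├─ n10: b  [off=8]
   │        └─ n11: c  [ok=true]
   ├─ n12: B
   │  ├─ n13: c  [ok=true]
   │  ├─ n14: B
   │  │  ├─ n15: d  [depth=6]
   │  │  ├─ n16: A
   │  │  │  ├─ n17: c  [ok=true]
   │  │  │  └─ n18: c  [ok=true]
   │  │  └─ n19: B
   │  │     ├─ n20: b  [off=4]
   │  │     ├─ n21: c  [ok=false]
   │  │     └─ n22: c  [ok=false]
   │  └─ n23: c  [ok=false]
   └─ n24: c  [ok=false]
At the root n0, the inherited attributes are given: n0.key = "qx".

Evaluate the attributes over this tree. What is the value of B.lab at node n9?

4

1. n0.key = "qx"  [given at root]
2. n1.ok = false  [false]
3. n2.ok = false  [A₀.ok == true]
4. n3.key = "rp"  ["rp"]
5. n4.key = "yu"  ["yu"]
6. n5.val = 16  [terminal]
7. n6.ok = true  [terminal]
8. n7.depth = 20  [terminal]
9. n4.idx = "xyu"  ["x" ++ S.key]
10. n4.wid = 14  [a.val - 2]
11. n4.env = false  [c.ok == false]
12. n8.off = 12  [terminal]
13. n9.pre = true  [S₁.env == false]
14. n9.mk = 22  [b.off + S₁.wid - 4]
15. n10.off = 8  [terminal]
16. n11.ok = true  [terminal]
17. n9.lab = 4  [b.off + B.mk - 26]
18. n9.fin = "mm"  ["mm"]
19. n3.idx = "rpmm"  [S₀.key ++ B.fin]
20. n3.wid = 25  [B.lab + 21]
21. n3.env = true  [S₁.env == false]
22. n2.hot = 13  [S.wid - 12]
23. n12.pre = true  [A₀.ok == false]
24. n12.mk = -5  [-5]
25. n13.ok = true  [terminal]
26. n14.pre = true  [true]
27. n14.mk = 3  [3]
28. n15.depth = 6  [terminal]
29. n16.ok = true  [d.depth > 5]
30. n17.ok = true  [terminal]
31. n18.ok = true  [terminal]
32. n16.hot = 4  [4]
33. n19.pre = true  [d.depth > 5]
34. n19.mk = 17  [B₀.mk + 14]
35. n20.off = 4  [terminal]
36. n21.ok = false  [terminal]
37. n22.ok = false  [terminal]
38. n19.lab = 19  [B.mk + b.off - 2]
39. n19.fin = "pr"  ["pr"]
40. n14.lab = 17  [d.depth * 2 + 5]
41. n14.fin = "pr"  [if B₀.pre then B₁.fin else "v"]
42. n23.ok = false  [terminal]
43. n12.lab = 27  [B₁.lab + 10]
44. n12.fin = "wpr"  ["w" ++ B₁.fin]
45. n24.ok = false  [terminal]
46. n1.hot = 12  [len(B.fin) + 9]
47. n0.idx = "rn"  ["rn"]
48. n0.wid = -7  [len(S.key) - 9]
49. n0.env = false  [A.hot > 12]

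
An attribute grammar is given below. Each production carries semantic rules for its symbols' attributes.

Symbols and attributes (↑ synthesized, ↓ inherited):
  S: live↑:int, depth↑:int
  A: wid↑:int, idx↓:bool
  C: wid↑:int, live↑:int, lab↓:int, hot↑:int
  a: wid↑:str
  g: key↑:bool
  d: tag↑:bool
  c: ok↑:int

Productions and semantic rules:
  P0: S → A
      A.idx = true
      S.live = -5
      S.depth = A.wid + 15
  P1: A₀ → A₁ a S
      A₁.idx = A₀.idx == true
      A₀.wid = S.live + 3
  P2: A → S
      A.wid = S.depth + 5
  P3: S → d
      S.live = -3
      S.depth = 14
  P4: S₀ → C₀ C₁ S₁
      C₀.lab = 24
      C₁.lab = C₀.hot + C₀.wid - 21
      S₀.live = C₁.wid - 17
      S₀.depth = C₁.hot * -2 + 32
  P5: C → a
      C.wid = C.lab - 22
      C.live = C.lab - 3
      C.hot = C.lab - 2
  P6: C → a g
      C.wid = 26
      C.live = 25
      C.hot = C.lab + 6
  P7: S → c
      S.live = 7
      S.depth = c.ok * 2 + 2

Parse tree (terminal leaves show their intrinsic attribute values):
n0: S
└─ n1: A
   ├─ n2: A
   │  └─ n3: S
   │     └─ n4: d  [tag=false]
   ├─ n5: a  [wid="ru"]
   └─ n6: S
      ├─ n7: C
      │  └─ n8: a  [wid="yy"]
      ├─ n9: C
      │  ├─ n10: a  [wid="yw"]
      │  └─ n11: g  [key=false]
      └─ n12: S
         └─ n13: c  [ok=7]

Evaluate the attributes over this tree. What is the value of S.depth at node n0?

27

1. n1.idx = true  [true]
2. n2.idx = true  [A₀.idx == true]
3. n4.tag = false  [terminal]
4. n3.live = -3  [-3]
5. n3.depth = 14  [14]
6. n2.wid = 19  [S.depth + 5]
7. n5.wid = "ru"  [terminal]
8. n7.lab = 24  [24]
9. n8.wid = "yy"  [terminal]
10. n7.wid = 2  [C.lab - 22]
11. n7.live = 21  [C.lab - 3]
12. n7.hot = 22  [C.lab - 2]
13. n9.lab = 3  [C₀.hot + C₀.wid - 21]
14. n10.wid = "yw"  [terminal]
15. n11.key = false  [terminal]
16. n9.wid = 26  [26]
17. n9.live = 25  [25]
18. n9.hot = 9  [C.lab + 6]
19. n13.ok = 7  [terminal]
20. n12.live = 7  [7]
21. n12.depth = 16  [c.ok * 2 + 2]
22. n6.live = 9  [C₁.wid - 17]
23. n6.depth = 14  [C₁.hot * -2 + 32]
24. n1.wid = 12  [S.live + 3]
25. n0.live = -5  [-5]
26. n0.depth = 27  [A.wid + 15]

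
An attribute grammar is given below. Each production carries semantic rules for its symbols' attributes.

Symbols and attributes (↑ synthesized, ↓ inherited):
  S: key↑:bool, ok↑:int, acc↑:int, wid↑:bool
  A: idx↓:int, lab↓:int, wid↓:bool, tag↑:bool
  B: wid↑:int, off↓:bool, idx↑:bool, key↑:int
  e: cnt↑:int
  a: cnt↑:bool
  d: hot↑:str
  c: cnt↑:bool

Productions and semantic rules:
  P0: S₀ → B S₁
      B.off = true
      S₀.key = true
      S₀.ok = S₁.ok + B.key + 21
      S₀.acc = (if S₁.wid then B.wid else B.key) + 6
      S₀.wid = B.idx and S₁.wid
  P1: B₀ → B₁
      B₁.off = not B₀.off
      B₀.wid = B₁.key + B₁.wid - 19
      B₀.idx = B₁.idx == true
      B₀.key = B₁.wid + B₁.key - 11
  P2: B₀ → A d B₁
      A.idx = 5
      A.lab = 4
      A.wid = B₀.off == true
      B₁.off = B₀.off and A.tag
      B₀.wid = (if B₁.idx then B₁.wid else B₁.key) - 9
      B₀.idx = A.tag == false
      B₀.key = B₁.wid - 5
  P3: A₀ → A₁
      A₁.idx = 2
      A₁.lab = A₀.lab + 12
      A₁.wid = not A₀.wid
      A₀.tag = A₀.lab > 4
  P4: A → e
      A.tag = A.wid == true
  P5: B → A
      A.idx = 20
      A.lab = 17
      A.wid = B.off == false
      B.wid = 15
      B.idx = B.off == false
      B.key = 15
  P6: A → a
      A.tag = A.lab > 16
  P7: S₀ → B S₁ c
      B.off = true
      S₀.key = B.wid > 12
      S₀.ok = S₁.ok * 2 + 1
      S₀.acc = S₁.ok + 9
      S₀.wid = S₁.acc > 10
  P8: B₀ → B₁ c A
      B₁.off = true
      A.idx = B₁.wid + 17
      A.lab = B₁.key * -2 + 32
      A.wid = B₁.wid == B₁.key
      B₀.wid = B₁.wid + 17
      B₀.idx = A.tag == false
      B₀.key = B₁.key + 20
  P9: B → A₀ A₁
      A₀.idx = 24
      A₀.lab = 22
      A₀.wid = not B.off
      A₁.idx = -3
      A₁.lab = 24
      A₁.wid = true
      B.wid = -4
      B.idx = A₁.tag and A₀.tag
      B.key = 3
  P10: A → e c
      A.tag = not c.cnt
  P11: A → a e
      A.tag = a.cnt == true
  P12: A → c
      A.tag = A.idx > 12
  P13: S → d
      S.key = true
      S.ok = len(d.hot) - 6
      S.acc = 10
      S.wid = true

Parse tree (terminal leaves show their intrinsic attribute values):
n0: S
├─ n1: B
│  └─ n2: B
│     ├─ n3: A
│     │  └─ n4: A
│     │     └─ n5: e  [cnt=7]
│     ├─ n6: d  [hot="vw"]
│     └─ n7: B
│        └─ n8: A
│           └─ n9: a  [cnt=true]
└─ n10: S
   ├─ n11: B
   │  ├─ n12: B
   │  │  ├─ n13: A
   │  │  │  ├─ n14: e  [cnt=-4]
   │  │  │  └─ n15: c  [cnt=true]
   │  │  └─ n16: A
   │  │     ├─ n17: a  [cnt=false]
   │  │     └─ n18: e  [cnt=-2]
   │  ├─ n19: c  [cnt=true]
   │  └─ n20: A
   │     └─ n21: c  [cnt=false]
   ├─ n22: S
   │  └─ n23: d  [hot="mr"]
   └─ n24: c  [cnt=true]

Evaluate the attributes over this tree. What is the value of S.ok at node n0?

1. n1.off = true  [true]
2. n2.off = false  [not B₀.off]
3. n3.idx = 5  [5]
4. n3.lab = 4  [4]
5. n3.wid = false  [B₀.off == true]
6. n4.idx = 2  [2]
7. n4.lab = 16  [A₀.lab + 12]
8. n4.wid = true  [not A₀.wid]
9. n5.cnt = 7  [terminal]
10. n4.tag = true  [A.wid == true]
11. n3.tag = false  [A₀.lab > 4]
12. n6.hot = "vw"  [terminal]
13. n7.off = false  [B₀.off and A.tag]
14. n8.idx = 20  [20]
15. n8.lab = 17  [17]
16. n8.wid = true  [B.off == false]
17. n9.cnt = true  [terminal]
18. n8.tag = true  [A.lab > 16]
19. n7.wid = 15  [15]
20. n7.idx = true  [B.off == false]
21. n7.key = 15  [15]
22. n2.wid = 6  [(if B₁.idx then B₁.wid else B₁.key) - 9]
23. n2.idx = true  [A.tag == false]
24. n2.key = 10  [B₁.wid - 5]
25. n1.wid = -3  [B₁.key + B₁.wid - 19]
26. n1.idx = true  [B₁.idx == true]
27. n1.key = 5  [B₁.wid + B₁.key - 11]
28. n11.off = true  [true]
29. n12.off = true  [true]
30. n13.idx = 24  [24]
31. n13.lab = 22  [22]
32. n13.wid = false  [not B.off]
33. n14.cnt = -4  [terminal]
34. n15.cnt = true  [terminal]
35. n13.tag = false  [not c.cnt]
36. n16.idx = -3  [-3]
37. n16.lab = 24  [24]
38. n16.wid = true  [true]
39. n17.cnt = false  [terminal]
40. n18.cnt = -2  [terminal]
41. n16.tag = false  [a.cnt == true]
42. n12.wid = -4  [-4]
43. n12.idx = false  [A₁.tag and A₀.tag]
44. n12.key = 3  [3]
45. n19.cnt = true  [terminal]
46. n20.idx = 13  [B₁.wid + 17]
47. n20.lab = 26  [B₁.key * -2 + 32]
48. n20.wid = false  [B₁.wid == B₁.key]
49. n21.cnt = false  [terminal]
50. n20.tag = true  [A.idx > 12]
51. n11.wid = 13  [B₁.wid + 17]
52. n11.idx = false  [A.tag == false]
53. n11.key = 23  [B₁.key + 20]
54. n23.hot = "mr"  [terminal]
55. n22.key = true  [true]
56. n22.ok = -4  [len(d.hot) - 6]
57. n22.acc = 10  [10]
58. n22.wid = true  [true]
59. n24.cnt = true  [terminal]
60. n10.key = true  [B.wid > 12]
61. n10.ok = -7  [S₁.ok * 2 + 1]
62. n10.acc = 5  [S₁.ok + 9]
63. n10.wid = false  [S₁.acc > 10]
64. n0.key = true  [true]
65. n0.ok = 19  [S₁.ok + B.key + 21]
66. n0.acc = 11  [(if S₁.wid then B.wid else B.key) + 6]
67. n0.wid = false  [B.idx and S₁.wid]

19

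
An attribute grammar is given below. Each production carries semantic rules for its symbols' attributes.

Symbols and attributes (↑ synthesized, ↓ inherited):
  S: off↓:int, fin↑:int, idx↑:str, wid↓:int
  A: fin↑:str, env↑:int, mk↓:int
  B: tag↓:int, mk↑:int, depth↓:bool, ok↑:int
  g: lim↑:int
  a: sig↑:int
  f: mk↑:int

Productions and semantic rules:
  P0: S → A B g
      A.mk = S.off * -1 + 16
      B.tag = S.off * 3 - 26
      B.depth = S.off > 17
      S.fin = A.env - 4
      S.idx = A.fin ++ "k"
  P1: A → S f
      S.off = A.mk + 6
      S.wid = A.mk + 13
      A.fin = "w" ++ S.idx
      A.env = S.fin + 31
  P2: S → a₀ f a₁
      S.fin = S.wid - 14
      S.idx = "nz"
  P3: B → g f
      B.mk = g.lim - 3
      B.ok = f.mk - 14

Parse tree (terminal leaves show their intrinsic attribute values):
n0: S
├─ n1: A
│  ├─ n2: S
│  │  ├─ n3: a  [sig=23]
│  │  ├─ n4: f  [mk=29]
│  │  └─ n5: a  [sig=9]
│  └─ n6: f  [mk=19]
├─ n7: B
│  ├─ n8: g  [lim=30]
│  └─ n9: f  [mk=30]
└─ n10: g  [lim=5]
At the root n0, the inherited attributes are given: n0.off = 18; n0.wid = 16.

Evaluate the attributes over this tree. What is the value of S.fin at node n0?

24

1. n0.off = 18  [given at root]
2. n0.wid = 16  [given at root]
3. n1.mk = -2  [S.off * -1 + 16]
4. n2.off = 4  [A.mk + 6]
5. n2.wid = 11  [A.mk + 13]
6. n3.sig = 23  [terminal]
7. n4.mk = 29  [terminal]
8. n5.sig = 9  [terminal]
9. n2.fin = -3  [S.wid - 14]
10. n2.idx = "nz"  ["nz"]
11. n6.mk = 19  [terminal]
12. n1.fin = "wnz"  ["w" ++ S.idx]
13. n1.env = 28  [S.fin + 31]
14. n7.tag = 28  [S.off * 3 - 26]
15. n7.depth = true  [S.off > 17]
16. n8.lim = 30  [terminal]
17. n9.mk = 30  [terminal]
18. n7.mk = 27  [g.lim - 3]
19. n7.ok = 16  [f.mk - 14]
20. n10.lim = 5  [terminal]
21. n0.fin = 24  [A.env - 4]
22. n0.idx = "wnzk"  [A.fin ++ "k"]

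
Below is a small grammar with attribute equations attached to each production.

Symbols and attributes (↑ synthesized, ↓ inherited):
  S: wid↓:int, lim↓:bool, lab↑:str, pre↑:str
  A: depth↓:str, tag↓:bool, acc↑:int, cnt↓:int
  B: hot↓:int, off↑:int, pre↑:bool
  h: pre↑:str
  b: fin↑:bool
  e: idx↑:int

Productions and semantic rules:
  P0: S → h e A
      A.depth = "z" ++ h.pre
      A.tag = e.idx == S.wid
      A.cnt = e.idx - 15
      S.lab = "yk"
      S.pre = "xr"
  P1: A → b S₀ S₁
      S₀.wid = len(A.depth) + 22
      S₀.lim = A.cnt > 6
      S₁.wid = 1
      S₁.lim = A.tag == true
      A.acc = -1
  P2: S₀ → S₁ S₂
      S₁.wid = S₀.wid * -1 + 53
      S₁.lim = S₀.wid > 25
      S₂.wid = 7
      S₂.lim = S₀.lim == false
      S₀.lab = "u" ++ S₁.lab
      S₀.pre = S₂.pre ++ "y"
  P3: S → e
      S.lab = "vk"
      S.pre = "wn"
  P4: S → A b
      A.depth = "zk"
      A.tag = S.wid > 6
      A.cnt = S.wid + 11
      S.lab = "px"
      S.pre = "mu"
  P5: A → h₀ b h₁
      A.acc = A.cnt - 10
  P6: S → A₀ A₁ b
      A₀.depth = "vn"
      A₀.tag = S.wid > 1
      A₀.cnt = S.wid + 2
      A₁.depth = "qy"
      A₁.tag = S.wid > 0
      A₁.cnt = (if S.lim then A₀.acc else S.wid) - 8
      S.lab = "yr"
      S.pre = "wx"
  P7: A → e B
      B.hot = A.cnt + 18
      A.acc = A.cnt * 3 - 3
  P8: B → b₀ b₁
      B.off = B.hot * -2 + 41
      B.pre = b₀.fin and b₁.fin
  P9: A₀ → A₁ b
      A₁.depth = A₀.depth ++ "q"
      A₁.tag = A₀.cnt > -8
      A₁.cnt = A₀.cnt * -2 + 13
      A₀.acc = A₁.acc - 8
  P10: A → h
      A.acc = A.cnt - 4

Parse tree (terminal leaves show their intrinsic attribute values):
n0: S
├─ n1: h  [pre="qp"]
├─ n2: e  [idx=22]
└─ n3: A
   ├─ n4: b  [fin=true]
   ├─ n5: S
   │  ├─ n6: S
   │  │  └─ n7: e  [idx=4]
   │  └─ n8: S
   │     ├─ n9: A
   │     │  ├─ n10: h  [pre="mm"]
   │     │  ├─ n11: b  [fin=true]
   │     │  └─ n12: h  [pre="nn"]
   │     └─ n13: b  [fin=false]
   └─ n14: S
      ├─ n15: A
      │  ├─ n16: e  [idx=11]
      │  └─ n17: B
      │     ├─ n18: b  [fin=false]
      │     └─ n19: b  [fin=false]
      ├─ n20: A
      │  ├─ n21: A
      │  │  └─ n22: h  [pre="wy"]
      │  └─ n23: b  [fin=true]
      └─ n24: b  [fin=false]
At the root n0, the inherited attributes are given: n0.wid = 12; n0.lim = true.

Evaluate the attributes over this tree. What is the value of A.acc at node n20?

1. n0.wid = 12  [given at root]
2. n0.lim = true  [given at root]
3. n1.pre = "qp"  [terminal]
4. n2.idx = 22  [terminal]
5. n3.depth = "zqp"  ["z" ++ h.pre]
6. n3.tag = false  [e.idx == S.wid]
7. n3.cnt = 7  [e.idx - 15]
8. n4.fin = true  [terminal]
9. n5.wid = 25  [len(A.depth) + 22]
10. n5.lim = true  [A.cnt > 6]
11. n6.wid = 28  [S₀.wid * -1 + 53]
12. n6.lim = false  [S₀.wid > 25]
13. n7.idx = 4  [terminal]
14. n6.lab = "vk"  ["vk"]
15. n6.pre = "wn"  ["wn"]
16. n8.wid = 7  [7]
17. n8.lim = false  [S₀.lim == false]
18. n9.depth = "zk"  ["zk"]
19. n9.tag = true  [S.wid > 6]
20. n9.cnt = 18  [S.wid + 11]
21. n10.pre = "mm"  [terminal]
22. n11.fin = true  [terminal]
23. n12.pre = "nn"  [terminal]
24. n9.acc = 8  [A.cnt - 10]
25. n13.fin = false  [terminal]
26. n8.lab = "px"  ["px"]
27. n8.pre = "mu"  ["mu"]
28. n5.lab = "uvk"  ["u" ++ S₁.lab]
29. n5.pre = "muy"  [S₂.pre ++ "y"]
30. n14.wid = 1  [1]
31. n14.lim = false  [A.tag == true]
32. n15.depth = "vn"  ["vn"]
33. n15.tag = false  [S.wid > 1]
34. n15.cnt = 3  [S.wid + 2]
35. n16.idx = 11  [terminal]
36. n17.hot = 21  [A.cnt + 18]
37. n18.fin = false  [terminal]
38. n19.fin = false  [terminal]
39. n17.off = -1  [B.hot * -2 + 41]
40. n17.pre = false  [b₀.fin and b₁.fin]
41. n15.acc = 6  [A.cnt * 3 - 3]
42. n20.depth = "qy"  ["qy"]
43. n20.tag = true  [S.wid > 0]
44. n20.cnt = -7  [(if S.lim then A₀.acc else S.wid) - 8]
45. n21.depth = "qyq"  [A₀.depth ++ "q"]
46. n21.tag = true  [A₀.cnt > -8]
47. n21.cnt = 27  [A₀.cnt * -2 + 13]
48. n22.pre = "wy"  [terminal]
49. n21.acc = 23  [A.cnt - 4]
50. n23.fin = true  [terminal]
51. n20.acc = 15  [A₁.acc - 8]
52. n24.fin = false  [terminal]
53. n14.lab = "yr"  ["yr"]
54. n14.pre = "wx"  ["wx"]
55. n3.acc = -1  [-1]
56. n0.lab = "yk"  ["yk"]
57. n0.pre = "xr"  ["xr"]

15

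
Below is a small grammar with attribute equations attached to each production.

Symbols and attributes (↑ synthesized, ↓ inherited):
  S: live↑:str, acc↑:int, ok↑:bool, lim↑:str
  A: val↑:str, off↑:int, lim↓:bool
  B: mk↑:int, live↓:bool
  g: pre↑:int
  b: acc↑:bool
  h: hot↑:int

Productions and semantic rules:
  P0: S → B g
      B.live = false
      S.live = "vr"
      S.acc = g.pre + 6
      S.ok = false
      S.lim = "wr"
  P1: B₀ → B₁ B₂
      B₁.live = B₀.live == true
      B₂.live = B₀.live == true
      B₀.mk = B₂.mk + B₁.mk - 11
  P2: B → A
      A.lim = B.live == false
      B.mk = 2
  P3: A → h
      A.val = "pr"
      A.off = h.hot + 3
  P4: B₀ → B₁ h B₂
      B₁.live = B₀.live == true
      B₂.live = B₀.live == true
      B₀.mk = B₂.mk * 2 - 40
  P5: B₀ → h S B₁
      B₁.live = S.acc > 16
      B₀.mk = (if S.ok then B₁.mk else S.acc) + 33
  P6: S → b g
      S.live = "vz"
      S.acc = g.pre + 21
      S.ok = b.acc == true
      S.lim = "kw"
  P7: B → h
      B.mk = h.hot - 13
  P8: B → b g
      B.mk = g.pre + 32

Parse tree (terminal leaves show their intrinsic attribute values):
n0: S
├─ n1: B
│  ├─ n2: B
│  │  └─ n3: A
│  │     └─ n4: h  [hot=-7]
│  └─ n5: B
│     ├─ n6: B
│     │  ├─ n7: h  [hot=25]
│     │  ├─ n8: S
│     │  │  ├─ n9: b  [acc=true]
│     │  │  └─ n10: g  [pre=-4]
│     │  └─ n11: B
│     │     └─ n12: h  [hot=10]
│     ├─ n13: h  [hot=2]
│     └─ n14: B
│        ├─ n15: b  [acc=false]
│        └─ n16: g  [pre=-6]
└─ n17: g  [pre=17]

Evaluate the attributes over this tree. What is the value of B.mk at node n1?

3

1. n1.live = false  [false]
2. n2.live = false  [B₀.live == true]
3. n3.lim = true  [B.live == false]
4. n4.hot = -7  [terminal]
5. n3.val = "pr"  ["pr"]
6. n3.off = -4  [h.hot + 3]
7. n2.mk = 2  [2]
8. n5.live = false  [B₀.live == true]
9. n6.live = false  [B₀.live == true]
10. n7.hot = 25  [terminal]
11. n9.acc = true  [terminal]
12. n10.pre = -4  [terminal]
13. n8.live = "vz"  ["vz"]
14. n8.acc = 17  [g.pre + 21]
15. n8.ok = true  [b.acc == true]
16. n8.lim = "kw"  ["kw"]
17. n11.live = true  [S.acc > 16]
18. n12.hot = 10  [terminal]
19. n11.mk = -3  [h.hot - 13]
20. n6.mk = 30  [(if S.ok then B₁.mk else S.acc) + 33]
21. n13.hot = 2  [terminal]
22. n14.live = false  [B₀.live == true]
23. n15.acc = false  [terminal]
24. n16.pre = -6  [terminal]
25. n14.mk = 26  [g.pre + 32]
26. n5.mk = 12  [B₂.mk * 2 - 40]
27. n1.mk = 3  [B₂.mk + B₁.mk - 11]
28. n17.pre = 17  [terminal]
29. n0.live = "vr"  ["vr"]
30. n0.acc = 23  [g.pre + 6]
31. n0.ok = false  [false]
32. n0.lim = "wr"  ["wr"]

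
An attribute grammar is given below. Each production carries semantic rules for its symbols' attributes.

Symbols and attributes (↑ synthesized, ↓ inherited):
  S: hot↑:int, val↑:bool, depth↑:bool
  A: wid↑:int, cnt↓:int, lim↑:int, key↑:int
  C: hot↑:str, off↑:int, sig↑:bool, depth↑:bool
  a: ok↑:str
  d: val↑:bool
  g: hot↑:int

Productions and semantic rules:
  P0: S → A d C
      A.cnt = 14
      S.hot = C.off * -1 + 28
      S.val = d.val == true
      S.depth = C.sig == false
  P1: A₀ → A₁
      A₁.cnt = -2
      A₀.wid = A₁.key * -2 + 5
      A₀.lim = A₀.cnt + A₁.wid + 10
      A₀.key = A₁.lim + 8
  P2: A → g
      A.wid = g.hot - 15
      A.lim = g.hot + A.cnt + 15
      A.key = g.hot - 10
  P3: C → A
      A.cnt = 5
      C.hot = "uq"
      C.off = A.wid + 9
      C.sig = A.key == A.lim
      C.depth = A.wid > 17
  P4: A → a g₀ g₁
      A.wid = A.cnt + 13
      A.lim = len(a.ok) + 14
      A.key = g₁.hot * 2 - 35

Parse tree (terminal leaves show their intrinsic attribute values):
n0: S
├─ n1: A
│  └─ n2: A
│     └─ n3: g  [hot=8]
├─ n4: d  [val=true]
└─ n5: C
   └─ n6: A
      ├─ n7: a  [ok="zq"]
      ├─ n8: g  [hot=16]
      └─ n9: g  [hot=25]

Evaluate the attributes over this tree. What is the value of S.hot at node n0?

1. n1.cnt = 14  [14]
2. n2.cnt = -2  [-2]
3. n3.hot = 8  [terminal]
4. n2.wid = -7  [g.hot - 15]
5. n2.lim = 21  [g.hot + A.cnt + 15]
6. n2.key = -2  [g.hot - 10]
7. n1.wid = 9  [A₁.key * -2 + 5]
8. n1.lim = 17  [A₀.cnt + A₁.wid + 10]
9. n1.key = 29  [A₁.lim + 8]
10. n4.val = true  [terminal]
11. n6.cnt = 5  [5]
12. n7.ok = "zq"  [terminal]
13. n8.hot = 16  [terminal]
14. n9.hot = 25  [terminal]
15. n6.wid = 18  [A.cnt + 13]
16. n6.lim = 16  [len(a.ok) + 14]
17. n6.key = 15  [g₁.hot * 2 - 35]
18. n5.hot = "uq"  ["uq"]
19. n5.off = 27  [A.wid + 9]
20. n5.sig = false  [A.key == A.lim]
21. n5.depth = true  [A.wid > 17]
22. n0.hot = 1  [C.off * -1 + 28]
23. n0.val = true  [d.val == true]
24. n0.depth = true  [C.sig == false]

1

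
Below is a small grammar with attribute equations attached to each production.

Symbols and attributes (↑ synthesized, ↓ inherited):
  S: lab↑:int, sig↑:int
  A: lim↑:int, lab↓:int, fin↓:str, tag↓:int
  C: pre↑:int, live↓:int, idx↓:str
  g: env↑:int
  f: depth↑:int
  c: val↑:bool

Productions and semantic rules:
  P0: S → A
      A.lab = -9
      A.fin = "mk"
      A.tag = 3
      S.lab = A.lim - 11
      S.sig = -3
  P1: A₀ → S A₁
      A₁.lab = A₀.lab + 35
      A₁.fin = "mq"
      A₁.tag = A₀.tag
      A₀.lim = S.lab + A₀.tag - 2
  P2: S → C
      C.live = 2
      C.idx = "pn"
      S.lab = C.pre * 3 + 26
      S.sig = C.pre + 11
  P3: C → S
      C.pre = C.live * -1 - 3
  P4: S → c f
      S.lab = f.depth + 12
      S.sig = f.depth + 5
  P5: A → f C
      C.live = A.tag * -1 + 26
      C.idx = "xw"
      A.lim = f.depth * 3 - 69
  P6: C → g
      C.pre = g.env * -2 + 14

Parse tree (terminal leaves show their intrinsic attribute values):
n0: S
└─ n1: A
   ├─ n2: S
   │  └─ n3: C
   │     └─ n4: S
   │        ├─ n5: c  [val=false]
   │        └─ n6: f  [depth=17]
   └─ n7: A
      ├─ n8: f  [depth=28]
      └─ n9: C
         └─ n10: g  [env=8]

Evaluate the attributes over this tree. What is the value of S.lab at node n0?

1. n1.lab = -9  [-9]
2. n1.fin = "mk"  ["mk"]
3. n1.tag = 3  [3]
4. n3.live = 2  [2]
5. n3.idx = "pn"  ["pn"]
6. n5.val = false  [terminal]
7. n6.depth = 17  [terminal]
8. n4.lab = 29  [f.depth + 12]
9. n4.sig = 22  [f.depth + 5]
10. n3.pre = -5  [C.live * -1 - 3]
11. n2.lab = 11  [C.pre * 3 + 26]
12. n2.sig = 6  [C.pre + 11]
13. n7.lab = 26  [A₀.lab + 35]
14. n7.fin = "mq"  ["mq"]
15. n7.tag = 3  [A₀.tag]
16. n8.depth = 28  [terminal]
17. n9.live = 23  [A.tag * -1 + 26]
18. n9.idx = "xw"  ["xw"]
19. n10.env = 8  [terminal]
20. n9.pre = -2  [g.env * -2 + 14]
21. n7.lim = 15  [f.depth * 3 - 69]
22. n1.lim = 12  [S.lab + A₀.tag - 2]
23. n0.lab = 1  [A.lim - 11]
24. n0.sig = -3  [-3]

1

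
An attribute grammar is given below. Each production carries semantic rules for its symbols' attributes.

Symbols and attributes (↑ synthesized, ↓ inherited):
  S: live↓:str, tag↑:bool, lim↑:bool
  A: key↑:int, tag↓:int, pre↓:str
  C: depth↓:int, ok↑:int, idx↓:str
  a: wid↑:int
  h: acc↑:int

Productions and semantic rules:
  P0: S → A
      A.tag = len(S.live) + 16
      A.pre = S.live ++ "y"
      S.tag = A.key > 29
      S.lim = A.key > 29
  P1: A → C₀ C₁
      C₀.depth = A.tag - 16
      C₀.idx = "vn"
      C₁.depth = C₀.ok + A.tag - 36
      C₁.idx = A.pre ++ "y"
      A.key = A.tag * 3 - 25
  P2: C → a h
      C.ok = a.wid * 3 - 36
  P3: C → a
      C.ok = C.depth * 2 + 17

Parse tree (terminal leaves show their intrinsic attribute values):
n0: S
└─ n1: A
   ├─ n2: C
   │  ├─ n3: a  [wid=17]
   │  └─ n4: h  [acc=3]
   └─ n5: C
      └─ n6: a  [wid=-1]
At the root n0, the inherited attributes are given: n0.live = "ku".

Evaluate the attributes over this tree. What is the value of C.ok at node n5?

1. n0.live = "ku"  [given at root]
2. n1.tag = 18  [len(S.live) + 16]
3. n1.pre = "kuy"  [S.live ++ "y"]
4. n2.depth = 2  [A.tag - 16]
5. n2.idx = "vn"  ["vn"]
6. n3.wid = 17  [terminal]
7. n4.acc = 3  [terminal]
8. n2.ok = 15  [a.wid * 3 - 36]
9. n5.depth = -3  [C₀.ok + A.tag - 36]
10. n5.idx = "kuyy"  [A.pre ++ "y"]
11. n6.wid = -1  [terminal]
12. n5.ok = 11  [C.depth * 2 + 17]
13. n1.key = 29  [A.tag * 3 - 25]
14. n0.tag = false  [A.key > 29]
15. n0.lim = false  [A.key > 29]

11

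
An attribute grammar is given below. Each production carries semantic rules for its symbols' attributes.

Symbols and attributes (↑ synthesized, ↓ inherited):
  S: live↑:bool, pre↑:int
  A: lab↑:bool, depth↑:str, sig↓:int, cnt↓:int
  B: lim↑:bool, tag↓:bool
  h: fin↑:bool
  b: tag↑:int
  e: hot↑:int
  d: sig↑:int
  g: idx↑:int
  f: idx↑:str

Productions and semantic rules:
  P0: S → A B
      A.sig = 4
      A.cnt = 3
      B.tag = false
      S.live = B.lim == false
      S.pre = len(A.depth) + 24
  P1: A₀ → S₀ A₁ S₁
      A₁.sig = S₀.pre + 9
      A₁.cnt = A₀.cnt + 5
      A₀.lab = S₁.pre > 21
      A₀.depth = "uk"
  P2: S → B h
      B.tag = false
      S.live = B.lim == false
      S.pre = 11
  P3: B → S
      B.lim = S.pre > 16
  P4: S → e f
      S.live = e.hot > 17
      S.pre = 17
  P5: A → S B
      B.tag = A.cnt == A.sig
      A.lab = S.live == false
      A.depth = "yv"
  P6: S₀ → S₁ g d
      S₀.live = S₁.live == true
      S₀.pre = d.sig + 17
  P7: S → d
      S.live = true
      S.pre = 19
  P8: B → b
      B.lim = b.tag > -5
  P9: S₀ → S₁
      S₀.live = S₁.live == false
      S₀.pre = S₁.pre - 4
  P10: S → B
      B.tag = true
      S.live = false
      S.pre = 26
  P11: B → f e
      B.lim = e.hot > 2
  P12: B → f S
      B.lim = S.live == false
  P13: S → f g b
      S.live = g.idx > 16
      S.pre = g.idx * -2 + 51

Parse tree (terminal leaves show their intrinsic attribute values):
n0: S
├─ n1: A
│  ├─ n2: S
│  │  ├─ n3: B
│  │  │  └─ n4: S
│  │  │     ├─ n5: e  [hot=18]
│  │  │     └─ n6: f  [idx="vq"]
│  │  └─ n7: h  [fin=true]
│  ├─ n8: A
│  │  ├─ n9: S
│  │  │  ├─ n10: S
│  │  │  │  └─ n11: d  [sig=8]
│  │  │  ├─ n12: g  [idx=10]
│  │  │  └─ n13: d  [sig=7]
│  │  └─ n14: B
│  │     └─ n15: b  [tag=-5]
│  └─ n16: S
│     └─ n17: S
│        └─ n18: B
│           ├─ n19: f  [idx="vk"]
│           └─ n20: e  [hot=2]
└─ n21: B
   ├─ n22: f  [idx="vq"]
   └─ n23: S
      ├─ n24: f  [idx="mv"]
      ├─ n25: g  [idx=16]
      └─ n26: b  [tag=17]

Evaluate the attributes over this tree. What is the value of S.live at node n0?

false

1. n1.sig = 4  [4]
2. n1.cnt = 3  [3]
3. n3.tag = false  [false]
4. n5.hot = 18  [terminal]
5. n6.idx = "vq"  [terminal]
6. n4.live = true  [e.hot > 17]
7. n4.pre = 17  [17]
8. n3.lim = true  [S.pre > 16]
9. n7.fin = true  [terminal]
10. n2.live = false  [B.lim == false]
11. n2.pre = 11  [11]
12. n8.sig = 20  [S₀.pre + 9]
13. n8.cnt = 8  [A₀.cnt + 5]
14. n11.sig = 8  [terminal]
15. n10.live = true  [true]
16. n10.pre = 19  [19]
17. n12.idx = 10  [terminal]
18. n13.sig = 7  [terminal]
19. n9.live = true  [S₁.live == true]
20. n9.pre = 24  [d.sig + 17]
21. n14.tag = false  [A.cnt == A.sig]
22. n15.tag = -5  [terminal]
23. n14.lim = false  [b.tag > -5]
24. n8.lab = false  [S.live == false]
25. n8.depth = "yv"  ["yv"]
26. n18.tag = true  [true]
27. n19.idx = "vk"  [terminal]
28. n20.hot = 2  [terminal]
29. n18.lim = false  [e.hot > 2]
30. n17.live = false  [false]
31. n17.pre = 26  [26]
32. n16.live = true  [S₁.live == false]
33. n16.pre = 22  [S₁.pre - 4]
34. n1.lab = true  [S₁.pre > 21]
35. n1.depth = "uk"  ["uk"]
36. n21.tag = false  [false]
37. n22.idx = "vq"  [terminal]
38. n24.idx = "mv"  [terminal]
39. n25.idx = 16  [terminal]
40. n26.tag = 17  [terminal]
41. n23.live = false  [g.idx > 16]
42. n23.pre = 19  [g.idx * -2 + 51]
43. n21.lim = true  [S.live == false]
44. n0.live = false  [B.lim == false]
45. n0.pre = 26  [len(A.depth) + 24]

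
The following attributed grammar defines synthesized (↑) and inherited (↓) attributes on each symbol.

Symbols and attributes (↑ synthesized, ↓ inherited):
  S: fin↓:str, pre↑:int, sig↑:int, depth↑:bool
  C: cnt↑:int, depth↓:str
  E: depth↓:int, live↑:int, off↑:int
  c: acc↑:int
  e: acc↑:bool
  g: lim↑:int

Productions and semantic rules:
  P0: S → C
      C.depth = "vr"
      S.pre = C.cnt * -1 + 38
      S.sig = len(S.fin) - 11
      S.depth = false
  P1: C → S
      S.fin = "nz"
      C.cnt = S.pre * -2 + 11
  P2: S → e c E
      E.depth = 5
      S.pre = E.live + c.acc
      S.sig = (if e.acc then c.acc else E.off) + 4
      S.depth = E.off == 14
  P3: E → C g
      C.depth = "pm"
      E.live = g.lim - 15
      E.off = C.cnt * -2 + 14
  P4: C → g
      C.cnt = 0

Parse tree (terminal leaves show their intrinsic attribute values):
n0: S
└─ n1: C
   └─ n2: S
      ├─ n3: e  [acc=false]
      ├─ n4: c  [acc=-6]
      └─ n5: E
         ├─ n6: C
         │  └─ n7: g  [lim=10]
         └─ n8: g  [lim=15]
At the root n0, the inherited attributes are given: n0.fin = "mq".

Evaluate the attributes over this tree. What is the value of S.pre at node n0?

15

1. n0.fin = "mq"  [given at root]
2. n1.depth = "vr"  ["vr"]
3. n2.fin = "nz"  ["nz"]
4. n3.acc = false  [terminal]
5. n4.acc = -6  [terminal]
6. n5.depth = 5  [5]
7. n6.depth = "pm"  ["pm"]
8. n7.lim = 10  [terminal]
9. n6.cnt = 0  [0]
10. n8.lim = 15  [terminal]
11. n5.live = 0  [g.lim - 15]
12. n5.off = 14  [C.cnt * -2 + 14]
13. n2.pre = -6  [E.live + c.acc]
14. n2.sig = 18  [(if e.acc then c.acc else E.off) + 4]
15. n2.depth = true  [E.off == 14]
16. n1.cnt = 23  [S.pre * -2 + 11]
17. n0.pre = 15  [C.cnt * -1 + 38]
18. n0.sig = -9  [len(S.fin) - 11]
19. n0.depth = false  [false]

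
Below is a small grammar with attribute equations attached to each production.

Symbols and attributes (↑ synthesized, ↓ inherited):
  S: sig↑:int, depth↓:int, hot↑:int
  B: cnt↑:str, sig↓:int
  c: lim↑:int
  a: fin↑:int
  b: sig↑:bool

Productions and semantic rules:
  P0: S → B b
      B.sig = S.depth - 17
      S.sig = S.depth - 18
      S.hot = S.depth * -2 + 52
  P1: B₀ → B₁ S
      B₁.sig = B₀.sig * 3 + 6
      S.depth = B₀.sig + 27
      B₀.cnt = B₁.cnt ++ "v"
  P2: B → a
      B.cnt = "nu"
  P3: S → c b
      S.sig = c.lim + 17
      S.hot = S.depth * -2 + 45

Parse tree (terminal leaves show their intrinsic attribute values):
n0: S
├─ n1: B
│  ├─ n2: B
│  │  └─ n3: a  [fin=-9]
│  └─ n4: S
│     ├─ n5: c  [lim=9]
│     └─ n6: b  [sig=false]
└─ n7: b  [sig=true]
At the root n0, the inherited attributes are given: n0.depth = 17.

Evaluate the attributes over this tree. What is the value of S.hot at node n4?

-9

1. n0.depth = 17  [given at root]
2. n1.sig = 0  [S.depth - 17]
3. n2.sig = 6  [B₀.sig * 3 + 6]
4. n3.fin = -9  [terminal]
5. n2.cnt = "nu"  ["nu"]
6. n4.depth = 27  [B₀.sig + 27]
7. n5.lim = 9  [terminal]
8. n6.sig = false  [terminal]
9. n4.sig = 26  [c.lim + 17]
10. n4.hot = -9  [S.depth * -2 + 45]
11. n1.cnt = "nuv"  [B₁.cnt ++ "v"]
12. n7.sig = true  [terminal]
13. n0.sig = -1  [S.depth - 18]
14. n0.hot = 18  [S.depth * -2 + 52]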